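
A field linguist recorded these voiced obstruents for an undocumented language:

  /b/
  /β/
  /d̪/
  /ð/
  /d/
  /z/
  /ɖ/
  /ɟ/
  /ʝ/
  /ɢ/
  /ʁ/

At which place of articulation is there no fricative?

place of articulation  stop      fricative
bilabial          b         β       
dental            d̪        ð       
alveolar          d         z       
retroflex         ɖ         —       
palatal           ɟ         ʝ       
uvular            ɢ         ʁ       
Every place of articulation has a fricative member except retroflex, where /ʐ/ would be expected.

retroflex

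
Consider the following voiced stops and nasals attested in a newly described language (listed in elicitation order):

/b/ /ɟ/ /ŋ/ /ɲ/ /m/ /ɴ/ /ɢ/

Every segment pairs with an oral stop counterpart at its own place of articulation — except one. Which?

/ŋ/

Bilabial: /b/ ~ /m/
Palatal: /ɟ/ ~ /ɲ/
Uvular: /ɢ/ ~ /ɴ/
Velar: only /ŋ/ (nasal); no oral stop partner.
So /ŋ/ is the unpaired segment.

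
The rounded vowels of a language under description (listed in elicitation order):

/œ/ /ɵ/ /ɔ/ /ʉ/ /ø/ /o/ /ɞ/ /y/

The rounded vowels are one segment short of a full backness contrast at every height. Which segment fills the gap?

high: front /y/, central /ʉ/, back —.
high-mid: front /ø/, central /ɵ/, back /o/.
low-mid: front /œ/, central /ɞ/, back /ɔ/.
The high row has no back member, so the gap is the high back rounded vowel /u/.

/u/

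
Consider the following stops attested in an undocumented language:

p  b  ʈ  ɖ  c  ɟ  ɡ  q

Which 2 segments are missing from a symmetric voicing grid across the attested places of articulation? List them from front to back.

/k/, /ɢ/

Voiceless: /p/ (bilabial), /ʈ/ (retroflex), /c/ (palatal), /q/ (uvular).
Voiced: /b/ (bilabial), /ɖ/ (retroflex), /ɟ/ (palatal), /ɡ/ (velar).
Gaps, from front to back: velar lacks voiceless (/k/); uvular lacks voiced (/ɢ/).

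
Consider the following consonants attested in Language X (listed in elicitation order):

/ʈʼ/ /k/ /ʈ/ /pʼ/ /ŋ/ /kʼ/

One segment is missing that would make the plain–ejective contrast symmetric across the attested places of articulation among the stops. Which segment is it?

/p/

place of articulation  plain     ejective
bilabial          —         pʼ      
retroflex         ʈ         ʈʼ      
velar             k         kʼ      
The bilabial row has no plain member, so the gap is the plain bilabial stop /p/.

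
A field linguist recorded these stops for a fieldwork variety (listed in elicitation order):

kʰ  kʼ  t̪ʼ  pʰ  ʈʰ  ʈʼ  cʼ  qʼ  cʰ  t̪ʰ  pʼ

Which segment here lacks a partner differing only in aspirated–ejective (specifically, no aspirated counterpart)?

/qʼ/

Bilabial: /pʰ/ ~ /pʼ/
Dental: /t̪ʰ/ ~ /t̪ʼ/
Retroflex: /ʈʰ/ ~ /ʈʼ/
Palatal: /cʰ/ ~ /cʼ/
Velar: /kʰ/ ~ /kʼ/
Uvular: only /qʼ/ (ejective); no aspirated partner.
So /qʼ/ is the unpaired segment.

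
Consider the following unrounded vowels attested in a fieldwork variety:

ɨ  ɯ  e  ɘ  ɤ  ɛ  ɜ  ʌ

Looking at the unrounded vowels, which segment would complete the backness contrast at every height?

height            front     central   back    
high              —         ɨ         ɯ       
high-mid          e         ɘ         ɤ       
low-mid           ɛ         ɜ         ʌ       
The high row has no front member, so the gap is the high front unrounded vowel /i/.

/i/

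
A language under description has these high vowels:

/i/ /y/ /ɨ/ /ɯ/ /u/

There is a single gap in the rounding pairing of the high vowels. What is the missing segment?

/ʉ/

front: unrounded /i/, rounded /y/.
central: unrounded /ɨ/, rounded —.
back: unrounded /ɯ/, rounded /u/.
The central row has no rounded member, so the gap is the central rounded vowel /ʉ/.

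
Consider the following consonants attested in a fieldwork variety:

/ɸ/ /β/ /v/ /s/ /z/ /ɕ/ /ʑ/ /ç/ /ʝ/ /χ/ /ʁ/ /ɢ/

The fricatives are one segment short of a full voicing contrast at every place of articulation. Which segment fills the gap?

/f/

bilabial: voiceless /ɸ/, voiced /β/.
labiodental: voiceless —, voiced /v/.
alveolar: voiceless /s/, voiced /z/.
alveolo-palatal: voiceless /ɕ/, voiced /ʑ/.
palatal: voiceless /ç/, voiced /ʝ/.
uvular: voiceless /χ/, voiced /ʁ/.
The labiodental row has no voiceless member, so the gap is the voiceless labiodental fricative /f/.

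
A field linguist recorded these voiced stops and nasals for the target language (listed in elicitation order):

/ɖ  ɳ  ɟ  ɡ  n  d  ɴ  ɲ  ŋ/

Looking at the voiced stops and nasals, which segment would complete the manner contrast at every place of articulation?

Oral stop: /d/ (alveolar), /ɖ/ (retroflex), /ɟ/ (palatal), /ɡ/ (velar).
Nasal: /n/ (alveolar), /ɳ/ (retroflex), /ɲ/ (palatal), /ŋ/ (velar), /ɴ/ (uvular).
The uvular row has no oral stop member, so the gap is the uvular oral stop /ɢ/.

/ɢ/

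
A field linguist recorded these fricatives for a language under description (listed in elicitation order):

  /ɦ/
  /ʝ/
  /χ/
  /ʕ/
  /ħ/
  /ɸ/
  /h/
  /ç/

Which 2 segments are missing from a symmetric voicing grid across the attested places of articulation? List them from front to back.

place of articulation  voiceless  voiced  
bilabial          ɸ         —       
palatal           ç         ʝ       
uvular            χ         —       
pharyngeal        ħ         ʕ       
glottal           h         ɦ       
Gaps, from front to back: bilabial lacks voiced (/β/); uvular lacks voiced (/ʁ/).

/β/, /ʁ/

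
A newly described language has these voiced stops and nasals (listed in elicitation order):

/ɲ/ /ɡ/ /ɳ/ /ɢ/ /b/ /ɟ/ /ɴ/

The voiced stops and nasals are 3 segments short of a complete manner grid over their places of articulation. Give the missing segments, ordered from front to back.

/m/, /ɖ/, /ŋ/

place of articulation  oral stop  nasal   
bilabial          b         —       
retroflex         —         ɳ       
palatal           ɟ         ɲ       
velar             ɡ         —       
uvular            ɢ         ɴ       
Gaps, from front to back: bilabial lacks nasal (/m/); retroflex lacks oral stop (/ɖ/); velar lacks nasal (/ŋ/).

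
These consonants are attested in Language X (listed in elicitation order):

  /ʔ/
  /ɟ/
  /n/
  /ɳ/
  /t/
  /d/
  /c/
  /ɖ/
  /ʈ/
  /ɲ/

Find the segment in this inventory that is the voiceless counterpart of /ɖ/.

/ɖ/ is a voiced retroflex stop.
The voiceless counterpart is a voiceless retroflex stop — in this inventory, /ʈ/.

/ʈ/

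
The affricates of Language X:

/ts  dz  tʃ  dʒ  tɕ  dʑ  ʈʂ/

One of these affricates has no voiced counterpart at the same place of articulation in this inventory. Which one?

Alveolar: /ts/ ~ /dz/
Postalveolar: /tʃ/ ~ /dʒ/
Alveolo-palatal: /tɕ/ ~ /dʑ/
Retroflex: only /ʈʂ/ (voiceless); no voiced partner.
So /ʈʂ/ is the unpaired segment.

/ʈʂ/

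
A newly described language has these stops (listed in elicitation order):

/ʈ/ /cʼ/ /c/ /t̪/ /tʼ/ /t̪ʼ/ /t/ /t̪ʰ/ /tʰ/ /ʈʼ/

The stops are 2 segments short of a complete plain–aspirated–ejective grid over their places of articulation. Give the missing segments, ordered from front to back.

/ʈʰ/, /cʰ/

Plain: /t̪/ (dental), /t/ (alveolar), /ʈ/ (retroflex), /c/ (palatal).
Aspirated: /t̪ʰ/ (dental), /tʰ/ (alveolar).
Ejective: /t̪ʼ/ (dental), /tʼ/ (alveolar), /ʈʼ/ (retroflex), /cʼ/ (palatal).
Gaps, from front to back: retroflex lacks aspirated (/ʈʰ/); palatal lacks aspirated (/cʰ/).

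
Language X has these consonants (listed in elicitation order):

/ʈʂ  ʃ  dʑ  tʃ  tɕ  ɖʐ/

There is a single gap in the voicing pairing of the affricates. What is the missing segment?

Voiceless: /tʃ/ (postalveolar), /ʈʂ/ (retroflex), /tɕ/ (alveolo-palatal).
Voiced: /ɖʐ/ (retroflex), /dʑ/ (alveolo-palatal).
The postalveolar row has no voiced member, so the gap is the voiced postalveolar affricate /dʒ/.

/dʒ/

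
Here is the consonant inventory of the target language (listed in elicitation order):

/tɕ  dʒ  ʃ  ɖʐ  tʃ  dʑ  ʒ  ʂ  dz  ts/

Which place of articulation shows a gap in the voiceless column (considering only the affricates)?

place of articulation  voiceless  voiced  
alveolar          ts        dz      
postalveolar      tʃ        dʒ      
retroflex         —         ɖʐ      
alveolo-palatal   tɕ        dʑ      
Every place of articulation has a voiceless member except retroflex, where /ʈʂ/ would be expected.

retroflex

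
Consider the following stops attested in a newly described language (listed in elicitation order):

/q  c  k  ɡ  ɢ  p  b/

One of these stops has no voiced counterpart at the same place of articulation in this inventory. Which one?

/c/

Bilabial: /p/ ~ /b/
Velar: /k/ ~ /ɡ/
Uvular: /q/ ~ /ɢ/
Palatal: only /c/ (voiceless); no voiced partner.
So /c/ is the unpaired segment.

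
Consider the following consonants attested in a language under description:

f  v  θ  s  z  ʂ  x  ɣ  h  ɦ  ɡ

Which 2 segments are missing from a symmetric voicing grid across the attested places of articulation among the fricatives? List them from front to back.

/ð/, /ʐ/

labiodental: voiceless /f/, voiced /v/.
dental: voiceless /θ/, voiced —.
alveolar: voiceless /s/, voiced /z/.
retroflex: voiceless /ʂ/, voiced —.
velar: voiceless /x/, voiced /ɣ/.
glottal: voiceless /h/, voiced /ɦ/.
Gaps, from front to back: dental lacks voiced (/ð/); retroflex lacks voiced (/ʐ/).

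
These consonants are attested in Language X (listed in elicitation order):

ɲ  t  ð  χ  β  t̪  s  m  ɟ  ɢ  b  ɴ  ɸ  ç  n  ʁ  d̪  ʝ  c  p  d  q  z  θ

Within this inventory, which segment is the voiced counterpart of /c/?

/c/ is a voiceless palatal stop.
The voiced counterpart is a voiced palatal stop — in this inventory, /ɟ/.

/ɟ/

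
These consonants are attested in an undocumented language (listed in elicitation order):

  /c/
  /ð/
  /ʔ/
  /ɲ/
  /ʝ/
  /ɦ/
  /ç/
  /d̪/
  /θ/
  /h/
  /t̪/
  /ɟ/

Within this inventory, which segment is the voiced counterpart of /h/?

/h/ is a voiceless glottal fricative.
The voiced counterpart is a voiced glottal fricative — in this inventory, /ɦ/.

/ɦ/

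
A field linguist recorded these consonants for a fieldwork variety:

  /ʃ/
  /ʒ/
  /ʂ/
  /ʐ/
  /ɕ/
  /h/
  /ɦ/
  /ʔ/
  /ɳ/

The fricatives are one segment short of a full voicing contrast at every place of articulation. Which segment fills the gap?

/ʑ/

Voiceless: /ʃ/ (postalveolar), /ʂ/ (retroflex), /ɕ/ (alveolo-palatal), /h/ (glottal).
Voiced: /ʒ/ (postalveolar), /ʐ/ (retroflex), /ɦ/ (glottal).
The alveolo-palatal row has no voiced member, so the gap is the voiced alveolo-palatal fricative /ʑ/.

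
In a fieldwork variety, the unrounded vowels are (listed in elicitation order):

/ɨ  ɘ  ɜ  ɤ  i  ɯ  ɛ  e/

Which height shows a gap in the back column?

high: front /i/, central /ɨ/, back /ɯ/.
high-mid: front /e/, central /ɘ/, back /ɤ/.
low-mid: front /ɛ/, central /ɜ/, back —.
Every height has a back member except low-mid, where /ʌ/ would be expected.

low-mid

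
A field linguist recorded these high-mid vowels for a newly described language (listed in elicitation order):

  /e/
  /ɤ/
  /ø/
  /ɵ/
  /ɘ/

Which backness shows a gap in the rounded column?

backness          unrounded  rounded 
front             e         ø       
central           ɘ         ɵ       
back              ɤ         —       
Every backness has a rounded member except back, where /o/ would be expected.

back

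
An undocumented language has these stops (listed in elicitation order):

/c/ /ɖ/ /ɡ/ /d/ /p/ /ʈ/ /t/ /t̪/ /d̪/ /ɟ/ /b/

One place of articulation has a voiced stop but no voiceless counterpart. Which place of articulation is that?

bilabial: voiceless /p/, voiced /b/.
dental: voiceless /t̪/, voiced /d̪/.
alveolar: voiceless /t/, voiced /d/.
retroflex: voiceless /ʈ/, voiced /ɖ/.
palatal: voiceless /c/, voiced /ɟ/.
velar: voiceless —, voiced /ɡ/.
Every place of articulation has a voiceless member except velar, where /k/ would be expected.

velar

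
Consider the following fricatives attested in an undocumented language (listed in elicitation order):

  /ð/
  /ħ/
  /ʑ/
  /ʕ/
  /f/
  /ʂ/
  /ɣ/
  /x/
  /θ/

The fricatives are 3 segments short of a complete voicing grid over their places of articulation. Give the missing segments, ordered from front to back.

Voiceless: /f/ (labiodental), /θ/ (dental), /ʂ/ (retroflex), /x/ (velar), /ħ/ (pharyngeal).
Voiced: /ð/ (dental), /ʑ/ (alveolo-palatal), /ɣ/ (velar), /ʕ/ (pharyngeal).
Gaps, from front to back: labiodental lacks voiced (/v/); retroflex lacks voiced (/ʐ/); alveolo-palatal lacks voiceless (/ɕ/).

/v/, /ʐ/, /ɕ/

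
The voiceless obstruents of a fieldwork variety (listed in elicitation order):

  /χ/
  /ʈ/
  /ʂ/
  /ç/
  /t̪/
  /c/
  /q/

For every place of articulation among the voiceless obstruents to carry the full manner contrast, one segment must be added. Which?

/θ/

place of articulation  stop      fricative
dental            t̪        —       
retroflex         ʈ         ʂ       
palatal           c         ç       
uvular            q         χ       
The dental row has no fricative member, so the gap is the dental fricative /θ/.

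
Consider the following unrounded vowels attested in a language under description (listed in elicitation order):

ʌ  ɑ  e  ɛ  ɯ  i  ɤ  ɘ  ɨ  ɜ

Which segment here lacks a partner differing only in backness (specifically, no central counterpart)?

High: /i/ ~ /ɨ/ ~ /ɯ/
High-mid: /e/ ~ /ɘ/ ~ /ɤ/
Low-mid: /ɛ/ ~ /ɜ/ ~ /ʌ/
Low: only /ɑ/ (back); no central partner.
So /ɑ/ is the unpaired segment.

/ɑ/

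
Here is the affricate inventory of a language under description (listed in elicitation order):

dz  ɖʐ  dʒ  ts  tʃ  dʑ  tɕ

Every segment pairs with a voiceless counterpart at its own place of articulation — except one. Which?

/ɖʐ/

Alveolar: /ts/ ~ /dz/
Postalveolar: /tʃ/ ~ /dʒ/
Alveolo-palatal: /tɕ/ ~ /dʑ/
Retroflex: only /ɖʐ/ (voiced); no voiceless partner.
So /ɖʐ/ is the unpaired segment.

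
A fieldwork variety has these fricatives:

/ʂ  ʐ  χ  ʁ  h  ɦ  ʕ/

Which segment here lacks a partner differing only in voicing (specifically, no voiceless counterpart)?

/ʕ/

Retroflex: /ʂ/ ~ /ʐ/
Uvular: /χ/ ~ /ʁ/
Glottal: /h/ ~ /ɦ/
Pharyngeal: only /ʕ/ (voiced); no voiceless partner.
So /ʕ/ is the unpaired segment.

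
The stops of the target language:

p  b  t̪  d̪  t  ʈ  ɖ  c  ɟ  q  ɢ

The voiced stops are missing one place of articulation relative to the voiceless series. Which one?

alveolar

Voiceless: /p/ (bilabial), /t̪/ (dental), /t/ (alveolar), /ʈ/ (retroflex), /c/ (palatal), /q/ (uvular).
Voiced: /b/ (bilabial), /d̪/ (dental), /ɖ/ (retroflex), /ɟ/ (palatal), /ɢ/ (uvular).
Every place of articulation has a voiced member except alveolar, where /d/ would be expected.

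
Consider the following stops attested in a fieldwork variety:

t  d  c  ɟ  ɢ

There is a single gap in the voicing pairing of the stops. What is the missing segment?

/q/

place of articulation  voiceless  voiced  
alveolar          t         d       
palatal           c         ɟ       
uvular            —         ɢ       
The uvular row has no voiceless member, so the gap is the voiceless uvular stop /q/.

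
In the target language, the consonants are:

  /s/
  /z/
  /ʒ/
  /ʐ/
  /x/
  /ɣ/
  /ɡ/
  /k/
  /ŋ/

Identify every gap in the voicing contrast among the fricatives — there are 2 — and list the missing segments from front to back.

/ʃ/, /ʂ/

Voiceless: /s/ (alveolar), /x/ (velar).
Voiced: /z/ (alveolar), /ʒ/ (postalveolar), /ʐ/ (retroflex), /ɣ/ (velar).
Gaps, from front to back: postalveolar lacks voiceless (/ʃ/); retroflex lacks voiceless (/ʂ/).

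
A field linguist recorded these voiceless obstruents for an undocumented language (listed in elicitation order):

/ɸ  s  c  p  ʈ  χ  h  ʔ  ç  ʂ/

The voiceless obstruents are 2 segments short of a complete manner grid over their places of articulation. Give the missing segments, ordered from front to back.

Stop: /p/ (bilabial), /ʈ/ (retroflex), /c/ (palatal), /ʔ/ (glottal).
Fricative: /ɸ/ (bilabial), /s/ (alveolar), /ʂ/ (retroflex), /ç/ (palatal), /χ/ (uvular), /h/ (glottal).
Gaps, from front to back: alveolar lacks stop (/t/); uvular lacks stop (/q/).

/t/, /q/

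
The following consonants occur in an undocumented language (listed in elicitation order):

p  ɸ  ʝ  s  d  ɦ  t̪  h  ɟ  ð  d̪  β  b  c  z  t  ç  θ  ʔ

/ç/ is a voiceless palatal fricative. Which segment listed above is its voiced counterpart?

The voiced counterpart is a voiced palatal fricative — in this inventory, /ʝ/.

/ʝ/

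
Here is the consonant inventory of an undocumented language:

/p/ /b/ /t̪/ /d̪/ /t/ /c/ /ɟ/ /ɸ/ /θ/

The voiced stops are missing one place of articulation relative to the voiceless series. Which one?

alveolar

place of articulation  voiceless  voiced  
bilabial          p         b       
dental            t̪        d̪      
alveolar          t         —       
palatal           c         ɟ       
Every place of articulation has a voiced member except alveolar, where /d/ would be expected.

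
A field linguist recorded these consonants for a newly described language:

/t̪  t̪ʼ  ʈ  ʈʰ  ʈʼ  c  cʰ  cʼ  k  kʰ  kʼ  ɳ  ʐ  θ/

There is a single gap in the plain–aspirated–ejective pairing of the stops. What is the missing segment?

dental: plain /t̪/, aspirated —, ejective /t̪ʼ/.
retroflex: plain /ʈ/, aspirated /ʈʰ/, ejective /ʈʼ/.
palatal: plain /c/, aspirated /cʰ/, ejective /cʼ/.
velar: plain /k/, aspirated /kʰ/, ejective /kʼ/.
The dental row has no aspirated member, so the gap is the aspirated dental stop /t̪ʰ/.

/t̪ʰ/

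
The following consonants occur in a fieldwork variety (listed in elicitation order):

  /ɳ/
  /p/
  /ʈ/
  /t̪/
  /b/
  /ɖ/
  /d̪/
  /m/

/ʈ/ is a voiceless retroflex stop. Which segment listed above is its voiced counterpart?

The voiced counterpart is a voiced retroflex stop — in this inventory, /ɖ/.

/ɖ/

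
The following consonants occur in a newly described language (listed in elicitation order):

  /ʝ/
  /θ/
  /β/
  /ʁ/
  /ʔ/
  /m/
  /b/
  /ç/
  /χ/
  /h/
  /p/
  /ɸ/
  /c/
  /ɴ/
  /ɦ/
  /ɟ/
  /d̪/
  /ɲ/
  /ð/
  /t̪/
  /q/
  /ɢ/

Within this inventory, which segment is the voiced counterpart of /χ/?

/χ/ is a voiceless uvular fricative.
The voiced counterpart is a voiced uvular fricative — in this inventory, /ʁ/.

/ʁ/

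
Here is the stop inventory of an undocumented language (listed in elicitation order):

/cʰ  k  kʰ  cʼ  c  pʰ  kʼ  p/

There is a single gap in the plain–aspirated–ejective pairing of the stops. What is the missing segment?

/pʼ/

place of articulation  plain     aspirated  ejective
bilabial          p         pʰ        —       
palatal           c         cʰ        cʼ      
velar             k         kʰ        kʼ      
The bilabial row has no ejective member, so the gap is the ejective bilabial stop /pʼ/.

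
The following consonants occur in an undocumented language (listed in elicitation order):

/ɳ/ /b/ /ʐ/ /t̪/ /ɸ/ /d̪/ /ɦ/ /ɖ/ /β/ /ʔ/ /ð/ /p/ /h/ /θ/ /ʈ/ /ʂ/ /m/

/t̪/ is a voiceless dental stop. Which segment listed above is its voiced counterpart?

/d̪/

The voiced counterpart is a voiced dental stop — in this inventory, /d̪/.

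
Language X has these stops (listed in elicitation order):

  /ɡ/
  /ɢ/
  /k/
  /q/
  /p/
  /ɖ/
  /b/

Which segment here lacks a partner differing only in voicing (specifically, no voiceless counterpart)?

Bilabial: /p/ ~ /b/
Velar: /k/ ~ /ɡ/
Uvular: /q/ ~ /ɢ/
Retroflex: only /ɖ/ (voiced); no voiceless partner.
So /ɖ/ is the unpaired segment.

/ɖ/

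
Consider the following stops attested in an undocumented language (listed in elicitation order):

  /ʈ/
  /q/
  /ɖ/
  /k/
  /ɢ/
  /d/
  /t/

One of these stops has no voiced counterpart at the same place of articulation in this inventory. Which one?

Alveolar: /t/ ~ /d/
Retroflex: /ʈ/ ~ /ɖ/
Uvular: /q/ ~ /ɢ/
Velar: only /k/ (voiceless); no voiced partner.
So /k/ is the unpaired segment.

/k/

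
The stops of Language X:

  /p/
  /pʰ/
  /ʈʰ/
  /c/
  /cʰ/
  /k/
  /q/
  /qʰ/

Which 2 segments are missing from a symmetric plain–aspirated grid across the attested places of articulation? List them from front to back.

place of articulation  plain     aspirated
bilabial          p         pʰ      
retroflex         —         ʈʰ      
palatal           c         cʰ      
velar             k         —       
uvular            q         qʰ      
Gaps, from front to back: retroflex lacks plain (/ʈ/); velar lacks aspirated (/kʰ/).

/ʈ/, /kʰ/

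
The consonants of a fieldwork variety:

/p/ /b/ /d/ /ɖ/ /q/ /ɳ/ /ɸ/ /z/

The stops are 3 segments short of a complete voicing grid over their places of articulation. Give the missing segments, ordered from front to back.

bilabial: voiceless /p/, voiced /b/.
alveolar: voiceless —, voiced /d/.
retroflex: voiceless —, voiced /ɖ/.
uvular: voiceless /q/, voiced —.
Gaps, from front to back: alveolar lacks voiceless (/t/); retroflex lacks voiceless (/ʈ/); uvular lacks voiced (/ɢ/).

/t/, /ʈ/, /ɢ/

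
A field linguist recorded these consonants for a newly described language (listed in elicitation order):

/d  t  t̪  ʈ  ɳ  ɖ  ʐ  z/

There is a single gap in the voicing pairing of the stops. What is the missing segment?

place of articulation  voiceless  voiced  
dental            t̪        —       
alveolar          t         d       
retroflex         ʈ         ɖ       
The dental row has no voiced member, so the gap is the voiced dental stop /d̪/.

/d̪/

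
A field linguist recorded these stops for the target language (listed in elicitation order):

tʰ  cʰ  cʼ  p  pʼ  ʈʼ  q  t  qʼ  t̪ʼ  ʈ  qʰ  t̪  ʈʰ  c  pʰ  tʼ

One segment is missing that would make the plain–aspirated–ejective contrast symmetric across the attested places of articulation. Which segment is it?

/t̪ʰ/

bilabial: plain /p/, aspirated /pʰ/, ejective /pʼ/.
dental: plain /t̪/, aspirated —, ejective /t̪ʼ/.
alveolar: plain /t/, aspirated /tʰ/, ejective /tʼ/.
retroflex: plain /ʈ/, aspirated /ʈʰ/, ejective /ʈʼ/.
palatal: plain /c/, aspirated /cʰ/, ejective /cʼ/.
uvular: plain /q/, aspirated /qʰ/, ejective /qʼ/.
The dental row has no aspirated member, so the gap is the aspirated dental stop /t̪ʰ/.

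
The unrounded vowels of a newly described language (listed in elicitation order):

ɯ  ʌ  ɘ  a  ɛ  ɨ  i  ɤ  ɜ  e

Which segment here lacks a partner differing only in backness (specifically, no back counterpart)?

High: /i/ ~ /ɨ/ ~ /ɯ/
High-mid: /e/ ~ /ɘ/ ~ /ɤ/
Low-mid: /ɛ/ ~ /ɜ/ ~ /ʌ/
Low: only /a/ (front); no back partner.
So /a/ is the unpaired segment.

/a/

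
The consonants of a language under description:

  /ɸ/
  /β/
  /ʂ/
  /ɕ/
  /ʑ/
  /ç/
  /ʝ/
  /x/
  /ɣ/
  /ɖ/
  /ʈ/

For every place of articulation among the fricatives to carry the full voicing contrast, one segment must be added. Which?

/ʐ/

bilabial: voiceless /ɸ/, voiced /β/.
retroflex: voiceless /ʂ/, voiced —.
alveolo-palatal: voiceless /ɕ/, voiced /ʑ/.
palatal: voiceless /ç/, voiced /ʝ/.
velar: voiceless /x/, voiced /ɣ/.
The retroflex row has no voiced member, so the gap is the voiced retroflex fricative /ʐ/.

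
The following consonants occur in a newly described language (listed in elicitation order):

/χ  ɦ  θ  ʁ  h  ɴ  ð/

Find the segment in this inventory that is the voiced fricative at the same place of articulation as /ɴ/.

/ʁ/

/ɴ/ is an uvular nasal.
The voiced fricative at the same place is a voiced uvular fricative — in this inventory, /ʁ/.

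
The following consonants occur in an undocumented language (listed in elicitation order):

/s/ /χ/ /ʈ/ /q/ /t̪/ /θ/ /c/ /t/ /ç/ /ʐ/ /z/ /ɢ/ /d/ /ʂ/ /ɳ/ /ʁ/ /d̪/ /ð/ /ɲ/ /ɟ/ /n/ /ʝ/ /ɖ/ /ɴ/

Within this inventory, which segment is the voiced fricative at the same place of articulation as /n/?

/n/ is an alveolar nasal.
The voiced fricative at the same place is a voiced alveolar fricative — in this inventory, /z/.

/z/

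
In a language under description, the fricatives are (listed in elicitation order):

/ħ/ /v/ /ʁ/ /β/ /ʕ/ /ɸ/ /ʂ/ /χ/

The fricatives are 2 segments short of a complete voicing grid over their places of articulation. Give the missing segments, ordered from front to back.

/f/, /ʐ/

bilabial: voiceless /ɸ/, voiced /β/.
labiodental: voiceless —, voiced /v/.
retroflex: voiceless /ʂ/, voiced —.
uvular: voiceless /χ/, voiced /ʁ/.
pharyngeal: voiceless /ħ/, voiced /ʕ/.
Gaps, from front to back: labiodental lacks voiceless (/f/); retroflex lacks voiced (/ʐ/).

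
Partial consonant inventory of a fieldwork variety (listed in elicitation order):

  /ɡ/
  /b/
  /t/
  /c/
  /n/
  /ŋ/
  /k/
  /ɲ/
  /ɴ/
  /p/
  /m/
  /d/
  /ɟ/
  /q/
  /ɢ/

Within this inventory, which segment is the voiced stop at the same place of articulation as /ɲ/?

/ɟ/

/ɲ/ is a palatal nasal.
The voiced stop at the same place is a voiced palatal stop — in this inventory, /ɟ/.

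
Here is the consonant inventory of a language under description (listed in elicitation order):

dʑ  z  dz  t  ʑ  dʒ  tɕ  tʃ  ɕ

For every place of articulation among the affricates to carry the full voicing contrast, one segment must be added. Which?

/ts/

alveolar: voiceless —, voiced /dz/.
postalveolar: voiceless /tʃ/, voiced /dʒ/.
alveolo-palatal: voiceless /tɕ/, voiced /dʑ/.
The alveolar row has no voiceless member, so the gap is the voiceless alveolar affricate /ts/.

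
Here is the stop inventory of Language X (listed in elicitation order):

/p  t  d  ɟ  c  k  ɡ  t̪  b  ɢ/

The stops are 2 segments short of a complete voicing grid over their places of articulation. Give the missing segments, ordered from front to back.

Voiceless: /p/ (bilabial), /t̪/ (dental), /t/ (alveolar), /c/ (palatal), /k/ (velar).
Voiced: /b/ (bilabial), /d/ (alveolar), /ɟ/ (palatal), /ɡ/ (velar), /ɢ/ (uvular).
Gaps, from front to back: dental lacks voiced (/d̪/); uvular lacks voiceless (/q/).

/d̪/, /q/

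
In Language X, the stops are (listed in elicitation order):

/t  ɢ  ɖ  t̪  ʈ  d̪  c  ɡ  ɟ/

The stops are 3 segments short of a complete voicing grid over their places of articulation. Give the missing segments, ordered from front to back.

/d/, /k/, /q/

dental: voiceless /t̪/, voiced /d̪/.
alveolar: voiceless /t/, voiced —.
retroflex: voiceless /ʈ/, voiced /ɖ/.
palatal: voiceless /c/, voiced /ɟ/.
velar: voiceless —, voiced /ɡ/.
uvular: voiceless —, voiced /ɢ/.
Gaps, from front to back: alveolar lacks voiced (/d/); velar lacks voiceless (/k/); uvular lacks voiceless (/q/).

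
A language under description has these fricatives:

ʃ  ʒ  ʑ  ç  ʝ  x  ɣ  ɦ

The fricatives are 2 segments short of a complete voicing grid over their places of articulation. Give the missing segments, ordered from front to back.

/ɕ/, /h/

Voiceless: /ʃ/ (postalveolar), /ç/ (palatal), /x/ (velar).
Voiced: /ʒ/ (postalveolar), /ʑ/ (alveolo-palatal), /ʝ/ (palatal), /ɣ/ (velar), /ɦ/ (glottal).
Gaps, from front to back: alveolo-palatal lacks voiceless (/ɕ/); glottal lacks voiceless (/h/).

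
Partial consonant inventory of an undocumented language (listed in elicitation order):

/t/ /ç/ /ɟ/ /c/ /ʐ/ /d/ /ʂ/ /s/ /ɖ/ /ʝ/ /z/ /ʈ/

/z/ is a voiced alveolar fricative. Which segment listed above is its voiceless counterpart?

The voiceless counterpart is a voiceless alveolar fricative — in this inventory, /s/.

/s/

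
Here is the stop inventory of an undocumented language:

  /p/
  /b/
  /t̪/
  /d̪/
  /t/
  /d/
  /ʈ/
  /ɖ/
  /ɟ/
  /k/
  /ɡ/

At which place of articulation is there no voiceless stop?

palatal

place of articulation  voiceless  voiced  
bilabial          p         b       
dental            t̪        d̪      
alveolar          t         d       
retroflex         ʈ         ɖ       
palatal           —         ɟ       
velar             k         ɡ       
Every place of articulation has a voiceless member except palatal, where /c/ would be expected.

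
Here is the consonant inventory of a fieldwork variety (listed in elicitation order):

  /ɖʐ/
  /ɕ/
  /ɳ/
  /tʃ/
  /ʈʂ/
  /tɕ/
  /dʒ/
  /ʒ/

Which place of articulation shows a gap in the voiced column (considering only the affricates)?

postalveolar: voiceless /tʃ/, voiced /dʒ/.
retroflex: voiceless /ʈʂ/, voiced /ɖʐ/.
alveolo-palatal: voiceless /tɕ/, voiced —.
Every place of articulation has a voiced member except alveolo-palatal, where /dʑ/ would be expected.

alveolo-palatal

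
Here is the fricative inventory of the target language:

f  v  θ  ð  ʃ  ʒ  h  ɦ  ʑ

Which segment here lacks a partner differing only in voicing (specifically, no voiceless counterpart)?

/ʑ/

Labiodental: /f/ ~ /v/
Dental: /θ/ ~ /ð/
Postalveolar: /ʃ/ ~ /ʒ/
Glottal: /h/ ~ /ɦ/
Alveolo-palatal: only /ʑ/ (voiced); no voiceless partner.
So /ʑ/ is the unpaired segment.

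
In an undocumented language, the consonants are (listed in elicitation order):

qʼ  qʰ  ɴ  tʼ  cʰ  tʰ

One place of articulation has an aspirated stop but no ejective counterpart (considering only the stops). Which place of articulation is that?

place of articulation  aspirated  ejective
alveolar          tʰ        tʼ      
palatal           cʰ        —       
uvular            qʰ        qʼ      
Every place of articulation has an ejective member except palatal, where /cʼ/ would be expected.

palatal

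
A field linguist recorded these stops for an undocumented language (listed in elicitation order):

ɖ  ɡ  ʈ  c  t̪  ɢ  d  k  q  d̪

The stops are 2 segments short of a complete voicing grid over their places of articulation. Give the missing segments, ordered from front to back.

/t/, /ɟ/

dental: voiceless /t̪/, voiced /d̪/.
alveolar: voiceless —, voiced /d/.
retroflex: voiceless /ʈ/, voiced /ɖ/.
palatal: voiceless /c/, voiced —.
velar: voiceless /k/, voiced /ɡ/.
uvular: voiceless /q/, voiced /ɢ/.
Gaps, from front to back: alveolar lacks voiceless (/t/); palatal lacks voiced (/ɟ/).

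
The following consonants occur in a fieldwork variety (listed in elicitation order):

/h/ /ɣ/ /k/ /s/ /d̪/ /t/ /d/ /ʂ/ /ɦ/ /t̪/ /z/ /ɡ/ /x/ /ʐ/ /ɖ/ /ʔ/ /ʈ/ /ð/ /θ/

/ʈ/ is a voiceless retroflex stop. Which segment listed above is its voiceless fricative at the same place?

/ʂ/

The voiceless fricative at the same place is a voiceless retroflex fricative — in this inventory, /ʂ/.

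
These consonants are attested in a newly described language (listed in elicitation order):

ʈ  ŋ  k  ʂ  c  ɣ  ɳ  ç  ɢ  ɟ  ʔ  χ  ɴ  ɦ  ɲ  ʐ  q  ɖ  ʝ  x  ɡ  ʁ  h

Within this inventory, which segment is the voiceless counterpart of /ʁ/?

/χ/

/ʁ/ is a voiced uvular fricative.
The voiceless counterpart is a voiceless uvular fricative — in this inventory, /χ/.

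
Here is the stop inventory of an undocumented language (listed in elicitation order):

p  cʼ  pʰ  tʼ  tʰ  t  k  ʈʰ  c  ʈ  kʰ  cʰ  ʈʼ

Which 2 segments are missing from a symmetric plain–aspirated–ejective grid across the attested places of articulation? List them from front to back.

/pʼ/, /kʼ/

Plain: /p/ (bilabial), /t/ (alveolar), /ʈ/ (retroflex), /c/ (palatal), /k/ (velar).
Aspirated: /pʰ/ (bilabial), /tʰ/ (alveolar), /ʈʰ/ (retroflex), /cʰ/ (palatal), /kʰ/ (velar).
Ejective: /tʼ/ (alveolar), /ʈʼ/ (retroflex), /cʼ/ (palatal).
Gaps, from front to back: bilabial lacks ejective (/pʼ/); velar lacks ejective (/kʼ/).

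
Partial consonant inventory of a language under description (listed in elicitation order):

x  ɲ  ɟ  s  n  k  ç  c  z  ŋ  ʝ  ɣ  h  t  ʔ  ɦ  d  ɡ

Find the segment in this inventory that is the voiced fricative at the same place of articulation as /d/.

/d/ is a voiced alveolar stop.
The voiced fricative at the same place is a voiced alveolar fricative — in this inventory, /z/.

/z/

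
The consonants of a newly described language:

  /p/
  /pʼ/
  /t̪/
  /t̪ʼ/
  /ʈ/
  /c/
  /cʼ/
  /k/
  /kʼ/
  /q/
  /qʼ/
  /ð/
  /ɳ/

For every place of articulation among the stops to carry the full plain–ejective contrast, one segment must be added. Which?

/ʈʼ/

Plain: /p/ (bilabial), /t̪/ (dental), /ʈ/ (retroflex), /c/ (palatal), /k/ (velar), /q/ (uvular).
Ejective: /pʼ/ (bilabial), /t̪ʼ/ (dental), /cʼ/ (palatal), /kʼ/ (velar), /qʼ/ (uvular).
The retroflex row has no ejective member, so the gap is the ejective retroflex stop /ʈʼ/.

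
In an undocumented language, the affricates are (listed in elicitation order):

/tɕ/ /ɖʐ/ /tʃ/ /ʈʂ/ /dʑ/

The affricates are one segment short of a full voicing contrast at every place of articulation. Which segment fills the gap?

/dʒ/

Voiceless: /tʃ/ (postalveolar), /ʈʂ/ (retroflex), /tɕ/ (alveolo-palatal).
Voiced: /ɖʐ/ (retroflex), /dʑ/ (alveolo-palatal).
The postalveolar row has no voiced member, so the gap is the voiced postalveolar affricate /dʒ/.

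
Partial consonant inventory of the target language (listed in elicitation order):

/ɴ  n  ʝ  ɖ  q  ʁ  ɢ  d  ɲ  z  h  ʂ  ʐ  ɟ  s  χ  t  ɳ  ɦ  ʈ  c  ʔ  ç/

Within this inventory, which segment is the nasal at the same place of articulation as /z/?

/n/

/z/ is a voiced alveolar fricative.
The nasal at the same place is an alveolar nasal — in this inventory, /n/.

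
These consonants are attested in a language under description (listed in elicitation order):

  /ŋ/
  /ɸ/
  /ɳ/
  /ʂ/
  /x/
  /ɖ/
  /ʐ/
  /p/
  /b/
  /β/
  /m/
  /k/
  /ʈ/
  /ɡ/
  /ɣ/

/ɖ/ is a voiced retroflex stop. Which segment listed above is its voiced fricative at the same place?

/ʐ/

The voiced fricative at the same place is a voiced retroflex fricative — in this inventory, /ʐ/.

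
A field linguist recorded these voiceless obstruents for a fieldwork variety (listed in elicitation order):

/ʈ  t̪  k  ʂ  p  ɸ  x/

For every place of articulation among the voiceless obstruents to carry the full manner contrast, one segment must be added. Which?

/θ/

bilabial: stop /p/, fricative /ɸ/.
dental: stop /t̪/, fricative —.
retroflex: stop /ʈ/, fricative /ʂ/.
velar: stop /k/, fricative /x/.
The dental row has no fricative member, so the gap is the dental fricative /θ/.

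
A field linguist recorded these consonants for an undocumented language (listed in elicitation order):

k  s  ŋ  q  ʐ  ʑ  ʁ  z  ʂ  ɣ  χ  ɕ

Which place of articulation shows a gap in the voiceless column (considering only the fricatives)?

place of articulation  voiceless  voiced  
alveolar          s         z       
retroflex         ʂ         ʐ       
alveolo-palatal   ɕ         ʑ       
velar             —         ɣ       
uvular            χ         ʁ       
Every place of articulation has a voiceless member except velar, where /x/ would be expected.

velar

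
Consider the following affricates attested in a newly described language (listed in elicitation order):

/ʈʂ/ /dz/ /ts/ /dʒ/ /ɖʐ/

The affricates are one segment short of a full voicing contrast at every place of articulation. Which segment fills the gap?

/tʃ/

Voiceless: /ts/ (alveolar), /ʈʂ/ (retroflex).
Voiced: /dz/ (alveolar), /dʒ/ (postalveolar), /ɖʐ/ (retroflex).
The postalveolar row has no voiceless member, so the gap is the voiceless postalveolar affricate /tʃ/.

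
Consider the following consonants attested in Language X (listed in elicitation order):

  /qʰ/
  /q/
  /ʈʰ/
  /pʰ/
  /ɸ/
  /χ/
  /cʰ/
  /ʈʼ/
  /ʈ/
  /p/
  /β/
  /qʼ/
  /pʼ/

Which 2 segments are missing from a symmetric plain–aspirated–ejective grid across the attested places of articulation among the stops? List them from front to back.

Plain: /p/ (bilabial), /ʈ/ (retroflex), /q/ (uvular).
Aspirated: /pʰ/ (bilabial), /ʈʰ/ (retroflex), /cʰ/ (palatal), /qʰ/ (uvular).
Ejective: /pʼ/ (bilabial), /ʈʼ/ (retroflex), /qʼ/ (uvular).
Gaps, from front to back: palatal lacks plain (/c/); palatal lacks ejective (/cʼ/).

/c/, /cʼ/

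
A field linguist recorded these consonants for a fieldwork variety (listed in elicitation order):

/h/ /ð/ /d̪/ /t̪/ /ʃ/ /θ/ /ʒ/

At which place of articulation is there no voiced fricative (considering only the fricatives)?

glottal

place of articulation  voiceless  voiced  
dental            θ         ð       
postalveolar      ʃ         ʒ       
glottal           h         —       
Every place of articulation has a voiced member except glottal, where /ɦ/ would be expected.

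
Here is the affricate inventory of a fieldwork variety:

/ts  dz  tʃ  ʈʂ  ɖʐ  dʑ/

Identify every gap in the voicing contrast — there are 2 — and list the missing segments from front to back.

alveolar: voiceless /ts/, voiced /dz/.
postalveolar: voiceless /tʃ/, voiced —.
retroflex: voiceless /ʈʂ/, voiced /ɖʐ/.
alveolo-palatal: voiceless —, voiced /dʑ/.
Gaps, from front to back: postalveolar lacks voiced (/dʒ/); alveolo-palatal lacks voiceless (/tɕ/).

/dʒ/, /tɕ/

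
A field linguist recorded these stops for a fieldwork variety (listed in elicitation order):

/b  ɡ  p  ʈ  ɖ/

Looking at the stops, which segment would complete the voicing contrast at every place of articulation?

/k/

bilabial: voiceless /p/, voiced /b/.
retroflex: voiceless /ʈ/, voiced /ɖ/.
velar: voiceless —, voiced /ɡ/.
The velar row has no voiceless member, so the gap is the voiceless velar stop /k/.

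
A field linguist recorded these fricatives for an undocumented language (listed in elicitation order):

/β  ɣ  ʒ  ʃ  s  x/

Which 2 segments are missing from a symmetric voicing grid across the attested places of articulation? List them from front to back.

/ɸ/, /z/

place of articulation  voiceless  voiced  
bilabial          —         β       
alveolar          s         —       
postalveolar      ʃ         ʒ       
velar             x         ɣ       
Gaps, from front to back: bilabial lacks voiceless (/ɸ/); alveolar lacks voiced (/z/).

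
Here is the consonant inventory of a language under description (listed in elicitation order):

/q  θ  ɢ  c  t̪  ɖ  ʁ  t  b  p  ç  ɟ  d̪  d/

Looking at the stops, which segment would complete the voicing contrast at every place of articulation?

place of articulation  voiceless  voiced  
bilabial          p         b       
dental            t̪        d̪      
alveolar          t         d       
retroflex         —         ɖ       
palatal           c         ɟ       
uvular            q         ɢ       
The retroflex row has no voiceless member, so the gap is the voiceless retroflex stop /ʈ/.

/ʈ/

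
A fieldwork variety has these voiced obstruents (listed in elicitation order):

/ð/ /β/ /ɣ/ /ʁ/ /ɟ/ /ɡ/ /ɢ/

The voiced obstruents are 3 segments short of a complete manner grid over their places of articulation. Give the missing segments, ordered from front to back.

place of articulation  stop      fricative
bilabial          —         β       
dental            —         ð       
palatal           ɟ         —       
velar             ɡ         ɣ       
uvular            ɢ         ʁ       
Gaps, from front to back: bilabial lacks stop (/b/); dental lacks stop (/d̪/); palatal lacks fricative (/ʝ/).

/b/, /d̪/, /ʝ/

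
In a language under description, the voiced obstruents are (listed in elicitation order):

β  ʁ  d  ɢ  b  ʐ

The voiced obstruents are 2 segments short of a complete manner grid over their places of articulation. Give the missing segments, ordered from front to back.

Stop: /b/ (bilabial), /d/ (alveolar), /ɢ/ (uvular).
Fricative: /β/ (bilabial), /ʐ/ (retroflex), /ʁ/ (uvular).
Gaps, from front to back: alveolar lacks fricative (/z/); retroflex lacks stop (/ɖ/).

/z/, /ɖ/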